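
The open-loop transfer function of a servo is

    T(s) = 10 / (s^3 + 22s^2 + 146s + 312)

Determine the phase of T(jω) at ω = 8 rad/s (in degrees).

∠T(j8) ≈ -149.1°

At s = j8: numerator = 10, denominator = -1096 + j656.
∠T = ∠num − ∠den = 0° − (149.10°) = -149.1°.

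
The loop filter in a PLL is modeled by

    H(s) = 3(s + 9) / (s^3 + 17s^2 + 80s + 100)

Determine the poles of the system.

The poles are the roots of the denominator s^3 + 17s^2 + 80s + 100 = 0.
Trying s = -10: the polynomial evaluates to 0, so (s + 10) is a factor.
Dividing out leaves s^2 + 7s + 10 = 0.
Factoring the quadratic: (s + 2)(s + 5) = 0.

s = -10, -2, -5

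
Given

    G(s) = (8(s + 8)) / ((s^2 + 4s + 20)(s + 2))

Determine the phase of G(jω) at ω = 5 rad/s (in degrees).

∠G(j5) ≈ -140.2°

At s = j5: numerator = 64 + j40, denominator = -110 + j15.
∠G = ∠num − ∠den = 32.005° − (172.23°) = -140.2°.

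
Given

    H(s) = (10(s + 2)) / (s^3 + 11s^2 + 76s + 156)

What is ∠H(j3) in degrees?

At s = j3: numerator = 20 + j30, denominator = 57 + j201.
∠H = ∠num − ∠den = 56.310° − (74.168°) = -17.86°.

∠H(j3) ≈ -17.86°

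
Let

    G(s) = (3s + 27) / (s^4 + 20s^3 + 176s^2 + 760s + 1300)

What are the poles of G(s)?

s = -5 ± 5j, -5 ± j

The poles are the roots of the denominator s^4 + 20s^3 + 176s^2 + 760s + 1300 = 0.
No real roots exist; factor into two real quadratics: (s^2 + 10s + 50)(s^2 + 10s + 26) = 0.
Each quadratic gives a conjugate pair via the quadratic formula.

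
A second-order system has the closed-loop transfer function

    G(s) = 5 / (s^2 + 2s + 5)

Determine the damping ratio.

ζ ≈ 0.4472

Compare the denominator to the standard form s^2 + 2ζωₙs + ωₙ².
ωₙ² = 5, so ωₙ = √5 ≈ 2.236 rad/s.
2ζωₙ = 2, so ζ = 2/(2·√5) ≈ 0.4472.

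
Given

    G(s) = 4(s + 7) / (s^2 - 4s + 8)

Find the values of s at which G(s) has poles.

s = 2 ± 2j

The poles are the roots of the denominator s^2 - 4s + 8 = 0.
Using the quadratic formula: s = (4 ± √(-16))/2 = 2 ± 2j.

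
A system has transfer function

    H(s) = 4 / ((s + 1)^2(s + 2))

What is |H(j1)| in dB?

|H(j1)|_dB ≈ -0.969 dB

Substitute s = j1: numerator = 4, denominator = -2 + j4.
|H(j1)| = |4| / |-2 + j4| = 4 / 4.4721 ≈ 0.8944.
In decibels: 20·log₁₀(0.8944) ≈ -0.969 dB.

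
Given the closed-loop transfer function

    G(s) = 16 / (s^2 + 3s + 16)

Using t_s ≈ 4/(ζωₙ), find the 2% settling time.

Comparing s^2 + 3s + 16 to s^2 + 2ζωₙs + ωₙ²: ωₙ = 4 rad/s and ζ = 3/(2·4) = 0.375.
ζωₙ = 3/2 = 1.5, so t_s ≈ 4/(ζωₙ) = 4/1.5 ≈ 2.667 s.

t_s ≈ 2.667 s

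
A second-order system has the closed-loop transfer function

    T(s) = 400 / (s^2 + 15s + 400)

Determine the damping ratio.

ζ = 0.375

Compare the denominator to the standard form s^2 + 2ζωₙs + ωₙ².
ωₙ² = 400, so ωₙ = 20 rad/s.
2ζωₙ = 15, so ζ = 15/(2·20) = 0.375.
With ζ = 0.375 the response is underdamped.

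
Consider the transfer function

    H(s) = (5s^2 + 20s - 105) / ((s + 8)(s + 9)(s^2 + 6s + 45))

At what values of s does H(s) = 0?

s = 3, -7

Set the numerator to zero: 5s^2 + 20s - 105 = 0, i.e. 5·(s^2 + 4s - 21) = 0.
Factoring: (s - 3)(s + 7) = 0.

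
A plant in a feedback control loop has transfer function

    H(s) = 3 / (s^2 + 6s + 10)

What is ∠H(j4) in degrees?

∠H(j4) ≈ -104.0°

At s = j4: numerator = 3, denominator = -6 + j24.
∠H = ∠num − ∠den = 0° − (104.04°) = -104.0°.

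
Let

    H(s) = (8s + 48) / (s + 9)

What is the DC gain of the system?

H(0) = 16/3 ≈ 5.333

Set s = 0: H(0) = (48) / (9) = 16/3.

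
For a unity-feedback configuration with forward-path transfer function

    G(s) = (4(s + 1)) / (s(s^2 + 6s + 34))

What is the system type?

Type 1

The denominator has 1 factor of s at the origin (free integrator), so this is a Type 1 system.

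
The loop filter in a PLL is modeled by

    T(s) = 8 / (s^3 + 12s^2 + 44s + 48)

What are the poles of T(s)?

The poles are the roots of the denominator s^3 + 12s^2 + 44s + 48 = 0.
Trying s = -2: the polynomial evaluates to 0, so (s + 2) is a factor.
Dividing out leaves s^2 + 10s + 24 = 0.
Factoring the quadratic: (s + 4)(s + 6) = 0.

s = -2, -4, -6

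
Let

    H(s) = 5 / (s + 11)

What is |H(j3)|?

|H(j3)| ≈ 0.4385

Substitute s = j3: numerator = 5, denominator = 11 + j3.
|H(j3)| = |5| / |11 + j3| = 5 / 11.402 ≈ 0.4385.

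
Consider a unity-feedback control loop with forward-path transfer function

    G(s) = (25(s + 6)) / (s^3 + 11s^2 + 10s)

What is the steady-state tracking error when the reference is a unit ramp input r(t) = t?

e_ss = 0.06667

G(s) has one pole at the origin.
This is a Type 1 system. Kv = lim_{s→0} s·G(s) = 150/10 = 15.
e_ss = 1/Kv = 1/(15) = 1/15 ≈ 0.06667.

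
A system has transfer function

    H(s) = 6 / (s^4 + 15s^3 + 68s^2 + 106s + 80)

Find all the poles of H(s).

The poles are the roots of the denominator s^4 + 15s^3 + 68s^2 + 106s + 80 = 0.
Trying s = -5: the polynomial evaluates to 0, so (s + 5) is a factor.
Dividing out leaves s^3 + 10s^2 + 18s + 16 = 0.
This factors further as (s^2 + 2s + 2)(s + 8) = 0.

s = -1 ± j, -5, -8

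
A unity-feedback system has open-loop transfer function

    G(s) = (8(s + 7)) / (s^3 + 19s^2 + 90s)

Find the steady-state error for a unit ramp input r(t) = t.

G(s) has one pole at the origin.
This is a Type 1 system. Kv = lim_{s→0} s·G(s) = 56/90 = 28/45.
e_ss = 1/Kv = 1/(28/45) = 45/28 ≈ 1.607.

e_ss = 1.607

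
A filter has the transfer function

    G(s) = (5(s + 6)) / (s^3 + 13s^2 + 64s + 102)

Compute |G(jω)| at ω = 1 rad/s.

Substitute s = j1: numerator = 30 + j5, denominator = 89 + j63.
|G(j1)| = |30 + j5| / |89 + j63| = 30.414 / 109.04 ≈ 0.2789.

|G(j1)| ≈ 0.2789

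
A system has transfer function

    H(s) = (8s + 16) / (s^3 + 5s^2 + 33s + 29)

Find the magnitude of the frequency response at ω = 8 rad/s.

|H(j8)| ≈ 0.1725

Substitute s = j8: numerator = 16 + j64, denominator = -291 - j248.
|H(j8)| = |16 + j64| / |-291 - j248| = 65.970 / 382.34 ≈ 0.1725.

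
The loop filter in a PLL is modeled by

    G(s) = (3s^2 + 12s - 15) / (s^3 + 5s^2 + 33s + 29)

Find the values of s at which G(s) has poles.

The poles are the roots of the denominator s^3 + 5s^2 + 33s + 29 = 0.
Trying s = -1: the polynomial evaluates to 0, so (s + 1) is a factor.
Dividing out leaves s^2 + 4s + 29 = 0.
The quadratic formula then gives s = -2 ± 5j.

s = -2 + 5j, -2 - 5j, -1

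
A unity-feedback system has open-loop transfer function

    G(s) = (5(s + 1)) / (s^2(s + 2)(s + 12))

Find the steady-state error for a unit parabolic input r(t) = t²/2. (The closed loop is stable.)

e_ss = 4.800

G(s) has 2 poles at the origin.
This is a Type 2 system. Ka = lim_{s→0} s^2·G(s) = 5/24.
e_ss = 1/Ka = 1/(5/24) = 24/5 ≈ 4.800.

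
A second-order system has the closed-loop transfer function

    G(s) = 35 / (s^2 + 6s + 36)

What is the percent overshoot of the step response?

Comparing s^2 + 6s + 36 to s^2 + 2ζωₙs + ωₙ²: ωₙ = 6 rad/s and ζ = 6/(2·6) = 0.5.
%OS = 100·exp(−πζ/√(1−ζ²)) = 100·exp(−π·0.5/√(1−0.5²)) ≈ 16.3%.

%OS ≈ 16.3%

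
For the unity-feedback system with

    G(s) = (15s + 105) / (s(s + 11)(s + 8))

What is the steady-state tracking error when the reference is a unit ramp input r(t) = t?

G(s) has one pole at the origin.
This is a Type 1 system. Kv = lim_{s→0} s·G(s) = 105/88.
e_ss = 1/Kv = 1/(105/88) = 88/105 ≈ 0.8381.

e_ss = 0.8381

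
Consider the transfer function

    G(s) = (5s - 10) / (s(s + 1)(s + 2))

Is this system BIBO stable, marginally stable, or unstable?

marginally stable

The poles can be read from the denominator factors: s = 0, -1, -2.
Since the simple pole(s) at s = 0 lie on the jω-axis with none in the right half-plane, the system is marginally stable.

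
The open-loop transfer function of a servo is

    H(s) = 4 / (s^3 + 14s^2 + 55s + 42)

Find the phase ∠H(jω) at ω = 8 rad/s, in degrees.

∠H(j8) ≈ 175.2°

At s = j8: numerator = 4, denominator = -854 - j72.
∠H = ∠num − ∠den = 0° − (-175.18°) = 175.2°.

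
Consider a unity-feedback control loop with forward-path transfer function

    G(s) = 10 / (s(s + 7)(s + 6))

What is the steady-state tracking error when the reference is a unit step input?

G(s) has one pole at the origin.
This is a Type 1 system; for a step input the steady-state error is zero.

e_ss = 0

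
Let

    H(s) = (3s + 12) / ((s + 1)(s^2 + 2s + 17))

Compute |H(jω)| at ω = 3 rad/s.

Substitute s = j3: numerator = 12 + j9, denominator = -10 + j30.
|H(j3)| = |12 + j9| / |-10 + j30| = 15 / 31.623 ≈ 0.4743.

|H(j3)| ≈ 0.4743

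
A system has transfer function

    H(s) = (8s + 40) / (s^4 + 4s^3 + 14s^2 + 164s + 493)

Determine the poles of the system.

s = -4 ± j, 2 ± 5j

The poles are the roots of the denominator s^4 + 4s^3 + 14s^2 + 164s + 493 = 0.
No real roots exist; factor into two real quadratics: (s^2 + 8s + 17)(s^2 - 4s + 29) = 0.
Each quadratic gives a conjugate pair via the quadratic formula.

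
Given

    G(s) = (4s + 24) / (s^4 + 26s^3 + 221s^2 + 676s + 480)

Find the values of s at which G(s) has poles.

The poles are the roots of the denominator s^4 + 26s^3 + 221s^2 + 676s + 480 = 0.
Trying s = -1: the polynomial evaluates to 0, so (s + 1) is a factor.
Dividing out leaves s^3 + 25s^2 + 196s + 480 = 0.
This factors further as (s + 5)(s + 8)(s + 12) = 0.

s = -1, -5, -8, -12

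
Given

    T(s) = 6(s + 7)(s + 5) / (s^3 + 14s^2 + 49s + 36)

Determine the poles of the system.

s = -9, -1, -4

The poles are the roots of the denominator s^3 + 14s^2 + 49s + 36 = 0.
Trying s = -9: the polynomial evaluates to 0, so (s + 9) is a factor.
Dividing out leaves s^2 + 5s + 4 = 0.
Factoring the quadratic: (s + 1)(s + 4) = 0.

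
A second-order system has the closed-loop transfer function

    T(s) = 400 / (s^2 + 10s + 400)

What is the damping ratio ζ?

ζ = 0.25

Compare the denominator to the standard form s^2 + 2ζωₙs + ωₙ².
ωₙ² = 400, so ωₙ = 20 rad/s.
2ζωₙ = 10, so ζ = 10/(2·20) = 0.25.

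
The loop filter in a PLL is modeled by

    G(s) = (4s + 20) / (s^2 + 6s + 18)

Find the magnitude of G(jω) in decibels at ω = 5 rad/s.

Substitute s = j5: numerator = 20 + j20, denominator = -7 + j30.
|G(j5)| = |20 + j20| / |-7 + j30| = 28.284 / 30.806 ≈ 0.9181.
In decibels: 20·log₁₀(0.9181) ≈ -0.742 dB.

|G(j5)|_dB ≈ -0.742 dB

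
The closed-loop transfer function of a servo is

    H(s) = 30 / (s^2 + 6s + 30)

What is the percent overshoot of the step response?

Comparing s^2 + 6s + 30 to s^2 + 2ζωₙs + ωₙ²: ωₙ = √30 ≈ 5.477 rad/s and ζ = 6/(2·√30) ≈ 0.5477.
%OS = 100·exp(−πζ/√(1−ζ²)) = 100·exp(−π·0.5477/√(1−0.5477²)) ≈ 12.8%.

%OS ≈ 12.8%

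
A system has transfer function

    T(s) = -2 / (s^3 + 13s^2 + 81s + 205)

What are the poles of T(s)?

The poles are the roots of the denominator s^3 + 13s^2 + 81s + 205 = 0.
Trying s = -5: the polynomial evaluates to 0, so (s + 5) is a factor.
Dividing out leaves s^2 + 8s + 41 = 0.
The quadratic formula then gives s = -4 ± 5j.

s = -4 ± 5j, -5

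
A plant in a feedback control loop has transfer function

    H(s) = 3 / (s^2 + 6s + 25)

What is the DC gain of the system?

H(0) = 3/25 ≈ 0.1200

At s = 0 each factor (s + a) contributes a and each (s^2 + bs + c) contributes c.
H(0) = 3·1 / ((25)) = 3/25 = 3/25.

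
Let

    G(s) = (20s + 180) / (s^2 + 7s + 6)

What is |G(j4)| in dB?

Substitute s = j4: numerator = 180 + j80, denominator = -10 + j28.
|G(j4)| = |180 + j80| / |-10 + j28| = 196.98 / 29.732 ≈ 6.625.
In decibels: 20·log₁₀(6.625) ≈ 16.4 dB.

|G(j4)|_dB ≈ 16.4 dB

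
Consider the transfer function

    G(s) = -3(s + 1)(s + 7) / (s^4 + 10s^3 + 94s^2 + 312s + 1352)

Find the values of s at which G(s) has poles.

The poles are the roots of the denominator s^4 + 10s^3 + 94s^2 + 312s + 1352 = 0.
No real roots exist; factor into two real quadratics: (s^2 + 2s + 26)(s^2 + 8s + 52) = 0.
Each quadratic gives a conjugate pair via the quadratic formula.

s = -1 ± 5j, -4 ± 6j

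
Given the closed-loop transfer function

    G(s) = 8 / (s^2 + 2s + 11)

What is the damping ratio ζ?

Compare the denominator to the standard form s^2 + 2ζωₙs + ωₙ².
ωₙ² = 11, so ωₙ = √11 ≈ 3.317 rad/s.
2ζωₙ = 2, so ζ = 2/(2·√11) ≈ 0.3015.
With ζ = 0.3015 the response is underdamped.

ζ ≈ 0.3015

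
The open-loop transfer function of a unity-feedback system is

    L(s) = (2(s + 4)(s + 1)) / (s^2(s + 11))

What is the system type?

The denominator has 2 factors of s at the origin (free integrators), so this is a Type 2 system.

Type 2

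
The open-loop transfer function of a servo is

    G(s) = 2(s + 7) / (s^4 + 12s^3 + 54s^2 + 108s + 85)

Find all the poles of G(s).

s = -2 ± j, -4 ± j

The poles are the roots of the denominator s^4 + 12s^3 + 54s^2 + 108s + 85 = 0.
No real roots exist; factor into two real quadratics: (s^2 + 4s + 5)(s^2 + 8s + 17) = 0.
Each quadratic gives a conjugate pair via the quadratic formula.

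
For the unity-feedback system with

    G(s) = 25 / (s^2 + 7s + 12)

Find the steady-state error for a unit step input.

e_ss = 0.3243

G(s) has no poles at the origin.
This is a Type 0 system. Kp = lim_{s→0} G(s) = 25/12.
e_ss = 1/(1 + Kp) = 1/(1 + 25/12) = 12/37 ≈ 0.3243.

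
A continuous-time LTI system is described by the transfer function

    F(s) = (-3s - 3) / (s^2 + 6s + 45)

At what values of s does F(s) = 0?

s = -1

Set the numerator to zero: -3s - 3 = 0, i.e. -3·(s + 1) = 0.
So s = -1.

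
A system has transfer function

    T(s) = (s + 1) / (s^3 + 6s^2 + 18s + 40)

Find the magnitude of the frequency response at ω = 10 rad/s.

|T(j10)| ≈ 0.01012

Substitute s = j10: numerator = 1 + j10, denominator = -560 - j820.
|T(j10)| = |1 + j10| / |-560 - j820| = 10.050 / 992.98 ≈ 0.01012.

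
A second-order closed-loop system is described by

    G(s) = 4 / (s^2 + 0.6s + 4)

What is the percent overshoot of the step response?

Comparing s^2 + 0.6s + 4 to s^2 + 2ζωₙs + ωₙ²: ωₙ = 2 rad/s and ζ = 0.6/(2·2) = 0.15.
%OS = 100·exp(−πζ/√(1−ζ²)) = 100·exp(−π·0.15/√(1−0.15²)) ≈ 62.1%.

%OS ≈ 62.1%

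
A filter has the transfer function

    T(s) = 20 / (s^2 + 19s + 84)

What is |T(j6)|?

|T(j6)| ≈ 0.1617

Substitute s = j6: numerator = 20, denominator = 48 + j114.
|T(j6)| = |20| / |48 + j114| = 20 / 123.69 ≈ 0.1617.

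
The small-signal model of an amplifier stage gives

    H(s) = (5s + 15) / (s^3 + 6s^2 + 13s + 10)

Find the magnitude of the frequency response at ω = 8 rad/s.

Substitute s = j8: numerator = 15 + j40, denominator = -374 - j408.
|H(j8)| = |15 + j40| / |-374 - j408| = 42.720 / 553.48 ≈ 0.07718.

|H(j8)| ≈ 0.07718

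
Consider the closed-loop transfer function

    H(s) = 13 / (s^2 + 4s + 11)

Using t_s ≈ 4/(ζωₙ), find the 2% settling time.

t_s ≈ 2 s

Comparing s^2 + 4s + 11 to s^2 + 2ζωₙs + ωₙ²: ωₙ = √11 ≈ 3.317 rad/s and ζ = 4/(2·√11) ≈ 0.6030.
ζωₙ = 4/2 = 2, so t_s ≈ 4/(ζωₙ) = 4/2 = 2 s.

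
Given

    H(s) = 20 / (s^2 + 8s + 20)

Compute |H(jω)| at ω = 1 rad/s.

|H(j1)| ≈ 0.9701

Substitute s = j1: numerator = 20, denominator = 19 + j8.
|H(j1)| = |20| / |19 + j8| = 20 / 20.616 ≈ 0.9701.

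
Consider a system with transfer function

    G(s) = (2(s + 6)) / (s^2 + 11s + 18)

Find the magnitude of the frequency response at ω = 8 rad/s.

|G(j8)| ≈ 0.2014

Substitute s = j8: numerator = 12 + j16, denominator = -46 + j88.
|G(j8)| = |12 + j16| / |-46 + j88| = 20 / 99.298 ≈ 0.2014.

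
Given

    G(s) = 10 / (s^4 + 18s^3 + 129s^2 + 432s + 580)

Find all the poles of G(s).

The poles are the roots of the denominator s^4 + 18s^3 + 129s^2 + 432s + 580 = 0.
No real roots exist; factor into two real quadratics: (s^2 + 8s + 20)(s^2 + 10s + 29) = 0.
Each quadratic gives a conjugate pair via the quadratic formula.

s = -4 ± 2j, -5 ± 2j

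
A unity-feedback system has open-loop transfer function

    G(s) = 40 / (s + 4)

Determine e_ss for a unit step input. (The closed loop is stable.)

e_ss = 0.09091

G(s) has no poles at the origin.
This is a Type 0 system. Kp = lim_{s→0} G(s) = 40/4 = 10.
e_ss = 1/(1 + Kp) = 1/(1 + 10) = 1/11 ≈ 0.09091.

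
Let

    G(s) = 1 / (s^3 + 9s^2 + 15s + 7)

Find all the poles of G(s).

The poles are the roots of the denominator s^3 + 9s^2 + 15s + 7 = 0.
Trying s = -7: the polynomial evaluates to 0, so (s + 7) is a factor.
Dividing out leaves s^2 + 2s + 1 = 0.
Factoring the quadratic: (s + 1)^2 = 0.

s = -7, -1, -1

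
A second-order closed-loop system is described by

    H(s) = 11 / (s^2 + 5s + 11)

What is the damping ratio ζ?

ζ ≈ 0.7538

Compare the denominator to the standard form s^2 + 2ζωₙs + ωₙ².
ωₙ² = 11, so ωₙ = √11 ≈ 3.317 rad/s.
2ζωₙ = 5, so ζ = 5/(2·√11) ≈ 0.7538.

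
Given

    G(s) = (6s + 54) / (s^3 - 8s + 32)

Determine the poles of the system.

The poles are the roots of the denominator s^3 - 8s + 32 = 0.
Trying s = -4: the polynomial evaluates to 0, so (s + 4) is a factor.
Dividing out leaves s^2 - 4s + 8 = 0.
The quadratic formula then gives s = 2 ± 2j.

s = -4, 2 ± 2j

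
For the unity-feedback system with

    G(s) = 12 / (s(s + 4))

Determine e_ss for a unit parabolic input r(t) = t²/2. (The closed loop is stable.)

e_ss = ∞

G(s) has one pole at the origin.
This is a Type 1 system; Ka = lim_{s→0} s^2·G(s) = 0, so the steady-state error for a parabola input is infinite.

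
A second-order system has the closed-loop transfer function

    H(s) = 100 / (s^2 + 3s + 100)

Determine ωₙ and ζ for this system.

Compare the denominator to the standard form s^2 + 2ζωₙs + ωₙ².
ωₙ² = 100, so ωₙ = 10 rad/s.
2ζωₙ = 3, so ζ = 3/(2·10) = 0.15.

ωₙ = 10 rad/s, ζ = 0.15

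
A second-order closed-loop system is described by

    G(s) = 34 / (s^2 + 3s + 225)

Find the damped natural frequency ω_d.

ω_d ≈ 14.92 rad/s

Comparing s^2 + 3s + 225 to s^2 + 2ζωₙs + ωₙ²: ωₙ = 15 rad/s and ζ = 3/(2·15) = 0.1.
ζωₙ = 3/2 = 1.5, so ω_d = ωₙ√(1−ζ²) = √(ωₙ² − (ζωₙ)²) = √(225 − 1.5²) = √222.75 ≈ 14.92 rad/s.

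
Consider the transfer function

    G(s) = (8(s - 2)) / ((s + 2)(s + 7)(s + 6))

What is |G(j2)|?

|G(j2)| ≈ 0.1737

Substitute s = j2: numerator = -16 + j16, denominator = 24 + j128.
|G(j2)| = |-16 + j16| / |24 + j128| = 22.627 / 130.23 ≈ 0.1737.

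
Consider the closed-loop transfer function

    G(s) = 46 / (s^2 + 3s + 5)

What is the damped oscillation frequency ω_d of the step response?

Comparing s^2 + 3s + 5 to s^2 + 2ζωₙs + ωₙ²: ωₙ = √5 ≈ 2.236 rad/s and ζ = 3/(2·√5) ≈ 0.6708.
ζωₙ = 3/2 = 1.5, so ω_d = ωₙ√(1−ζ²) = √(ωₙ² − (ζωₙ)²) = √(5 − 1.5²) = √2.75 ≈ 1.658 rad/s.

ω_d ≈ 1.658 rad/s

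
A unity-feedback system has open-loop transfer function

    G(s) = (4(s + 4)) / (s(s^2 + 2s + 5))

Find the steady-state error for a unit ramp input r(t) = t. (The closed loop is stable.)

e_ss = 0.3125

G(s) has one pole at the origin.
This is a Type 1 system. Kv = lim_{s→0} s·G(s) = 16/5.
e_ss = 1/Kv = 1/(16/5) = 5/16 ≈ 0.3125.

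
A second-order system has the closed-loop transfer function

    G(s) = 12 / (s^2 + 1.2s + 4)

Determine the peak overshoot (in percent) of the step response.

%OS ≈ 37.2%

Comparing s^2 + 1.2s + 4 to s^2 + 2ζωₙs + ωₙ²: ωₙ = 2 rad/s and ζ = 1.2/(2·2) = 0.3.
%OS = 100·exp(−πζ/√(1−ζ²)) = 100·exp(−π·0.3/√(1−0.3²)) ≈ 37.2%.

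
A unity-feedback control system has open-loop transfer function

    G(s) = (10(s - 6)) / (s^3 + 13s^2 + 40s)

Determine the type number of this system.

Type 1

The denominator has 1 factor of s at the origin (free integrator), so this is a Type 1 system.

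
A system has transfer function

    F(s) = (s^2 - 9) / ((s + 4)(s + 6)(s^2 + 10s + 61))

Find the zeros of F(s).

s = -3, 3

Set the numerator to zero: s^2 - 9 = 0.
Factoring: (s + 3)(s - 3) = 0.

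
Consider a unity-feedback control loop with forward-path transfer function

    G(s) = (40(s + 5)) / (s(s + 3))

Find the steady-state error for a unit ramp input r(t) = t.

e_ss = 0.01500

G(s) has one pole at the origin.
This is a Type 1 system. Kv = lim_{s→0} s·G(s) = 200/3.
e_ss = 1/Kv = 1/(200/3) = 3/200 ≈ 0.01500.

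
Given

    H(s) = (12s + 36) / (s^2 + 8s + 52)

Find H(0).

H(0) = 9/13 ≈ 0.6923

Set s = 0: H(0) = (36) / (52) = 9/13.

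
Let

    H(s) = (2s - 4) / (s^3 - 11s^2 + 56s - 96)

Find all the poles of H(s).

s = 4 ± 4j, 3

The poles are the roots of the denominator s^3 - 11s^2 + 56s - 96 = 0.
Trying s = 3: the polynomial evaluates to 0, so (s - 3) is a factor.
Dividing out leaves s^2 - 8s + 32 = 0.
The quadratic formula then gives s = 4 ± 4j.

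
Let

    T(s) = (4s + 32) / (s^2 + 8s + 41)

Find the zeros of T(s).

Set the numerator to zero: 4s + 32 = 0, i.e. 4·(s + 8) = 0.
So s = -8.

s = -8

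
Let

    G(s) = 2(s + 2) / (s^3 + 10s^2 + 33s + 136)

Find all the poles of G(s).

s = -1 + 4j, -1 - 4j, -8

The poles are the roots of the denominator s^3 + 10s^2 + 33s + 136 = 0.
Trying s = -8: the polynomial evaluates to 0, so (s + 8) is a factor.
Dividing out leaves s^2 + 2s + 17 = 0.
The quadratic formula then gives s = -1 ± 4j.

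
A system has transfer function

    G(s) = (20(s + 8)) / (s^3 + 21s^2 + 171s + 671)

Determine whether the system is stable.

stable

The denominator s^3 + 21s^2 + 171s + 671 factors as (s + 11)(s^2 + 10s + 61), giving poles at s = -11, -5 + 6j, -5 - 6j.
Since all poles lie strictly in the left half-plane, the system is stable.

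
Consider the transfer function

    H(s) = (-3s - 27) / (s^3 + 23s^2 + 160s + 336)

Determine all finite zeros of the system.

Set the numerator to zero: -3s - 27 = 0, i.e. -3·(s + 9) = 0.
So s = -9.

s = -9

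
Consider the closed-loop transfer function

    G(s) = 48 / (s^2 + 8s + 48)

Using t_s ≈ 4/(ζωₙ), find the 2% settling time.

Comparing s^2 + 8s + 48 to s^2 + 2ζωₙs + ωₙ²: ωₙ = √48 ≈ 6.928 rad/s and ζ = 8/(2·√48) ≈ 0.5774.
ζωₙ = 8/2 = 4, so t_s ≈ 4/(ζωₙ) = 4/4 = 1 s.

t_s ≈ 1 s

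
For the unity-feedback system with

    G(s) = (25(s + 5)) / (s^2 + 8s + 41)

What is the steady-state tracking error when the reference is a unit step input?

G(s) has no poles at the origin.
This is a Type 0 system. Kp = lim_{s→0} G(s) = 125/41.
e_ss = 1/(1 + Kp) = 1/(1 + 125/41) = 41/166 ≈ 0.2470.

e_ss = 0.2470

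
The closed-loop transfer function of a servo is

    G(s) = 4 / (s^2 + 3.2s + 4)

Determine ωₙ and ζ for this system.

Compare the denominator to the standard form s^2 + 2ζωₙs + ωₙ².
ωₙ² = 4, so ωₙ = 2 rad/s.
2ζωₙ = 3.2, so ζ = 3.2/(2·2) = 0.8.

ωₙ = 2 rad/s, ζ = 0.8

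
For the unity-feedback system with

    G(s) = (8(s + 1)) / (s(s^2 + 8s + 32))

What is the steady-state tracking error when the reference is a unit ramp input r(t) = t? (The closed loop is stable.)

G(s) has one pole at the origin.
This is a Type 1 system. Kv = lim_{s→0} s·G(s) = 8/32 = 1/4.
e_ss = 1/Kv = 1/(1/4) = 4.

e_ss = 4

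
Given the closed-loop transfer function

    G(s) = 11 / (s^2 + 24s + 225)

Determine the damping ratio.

Compare the denominator to the standard form s^2 + 2ζωₙs + ωₙ².
ωₙ² = 225, so ωₙ = 15 rad/s.
2ζωₙ = 24, so ζ = 24/(2·15) = 0.8.
With ζ = 0.8 the response is underdamped.

ζ = 0.8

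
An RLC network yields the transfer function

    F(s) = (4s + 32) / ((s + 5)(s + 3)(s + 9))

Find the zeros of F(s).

Set the numerator to zero: 4s + 32 = 0, i.e. 4·(s + 8) = 0.
So s = -8.

s = -8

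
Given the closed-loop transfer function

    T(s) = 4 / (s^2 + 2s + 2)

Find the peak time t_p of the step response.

t_p ≈ 3.142 s

Comparing s^2 + 2s + 2 to s^2 + 2ζωₙs + ωₙ²: ωₙ = √2 ≈ 1.414 rad/s and ζ = 2/(2·√2) ≈ 0.7071.
ζωₙ = 2/2 = 1, so ω_d = ωₙ√(1−ζ²) = √(ωₙ² − (ζωₙ)²) = √(2 − 1²) = √1 = 1 rad/s.
t_p = π/ω_d = π/1 ≈ 3.142 s.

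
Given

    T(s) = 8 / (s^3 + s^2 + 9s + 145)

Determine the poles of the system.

The poles are the roots of the denominator s^3 + s^2 + 9s + 145 = 0.
Trying s = -5: the polynomial evaluates to 0, so (s + 5) is a factor.
Dividing out leaves s^2 - 4s + 29 = 0.
The quadratic formula then gives s = 2 ± 5j.

s = 2 + 5j, 2 - 5j, -5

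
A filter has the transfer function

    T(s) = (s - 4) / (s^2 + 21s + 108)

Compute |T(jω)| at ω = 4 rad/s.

|T(j4)| ≈ 0.04541

Substitute s = j4: numerator = -4 + j4, denominator = 92 + j84.
|T(j4)| = |-4 + j4| / |92 + j84| = 5.6569 / 124.58 ≈ 0.04541.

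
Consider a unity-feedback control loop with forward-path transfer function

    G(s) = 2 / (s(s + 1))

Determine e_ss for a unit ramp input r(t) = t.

e_ss = 0.5000

G(s) has one pole at the origin.
This is a Type 1 system. Kv = lim_{s→0} s·G(s) = 2/1.
e_ss = 1/Kv = 1/(2) = 1/2 ≈ 0.5000.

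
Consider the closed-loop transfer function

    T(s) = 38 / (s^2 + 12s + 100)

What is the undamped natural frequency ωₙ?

ωₙ = 10 rad/s

Compare the denominator to the standard form s^2 + 2ζωₙs + ωₙ².
ωₙ² = 100, so ωₙ = 10 rad/s.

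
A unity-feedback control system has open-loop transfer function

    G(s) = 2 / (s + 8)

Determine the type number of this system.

Type 0

The denominator has no factor of s at the origin — no free integrator — so this is a Type 0 system.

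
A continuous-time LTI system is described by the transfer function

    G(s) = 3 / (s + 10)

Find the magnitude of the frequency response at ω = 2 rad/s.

Substitute s = j2: numerator = 3, denominator = 10 + j2.
|G(j2)| = |3| / |10 + j2| = 3 / 10.198 ≈ 0.2942.

|G(j2)| ≈ 0.2942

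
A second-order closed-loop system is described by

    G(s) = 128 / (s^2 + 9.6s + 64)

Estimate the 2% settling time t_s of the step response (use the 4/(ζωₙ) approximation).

t_s ≈ 0.8333 s

Comparing s^2 + 9.6s + 64 to s^2 + 2ζωₙs + ωₙ²: ωₙ = 8 rad/s and ζ = 9.6/(2·8) = 0.6.
ζωₙ = 9.6/2 = 4.8, so t_s ≈ 4/(ζωₙ) = 4/4.8 ≈ 0.8333 s.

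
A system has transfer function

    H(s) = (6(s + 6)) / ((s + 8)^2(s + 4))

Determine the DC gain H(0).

At s = 0 each factor (s + a) contributes a and each (s^2 + bs + c) contributes c.
H(0) = 6·(6) / ((8) · (8) · (4)) = 36/256 = 9/64.

H(0) = 9/64 ≈ 0.1406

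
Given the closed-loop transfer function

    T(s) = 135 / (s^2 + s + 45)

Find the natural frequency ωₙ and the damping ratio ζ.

Compare the denominator to the standard form s^2 + 2ζωₙs + ωₙ².
ωₙ² = 45, so ωₙ = √45 ≈ 6.708 rad/s.
2ζωₙ = 1, so ζ = 1/(2·√45) ≈ 0.07454.

ωₙ ≈ 6.708 rad/s, ζ ≈ 0.07454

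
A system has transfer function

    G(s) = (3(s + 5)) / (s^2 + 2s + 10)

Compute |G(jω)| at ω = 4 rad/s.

|G(j4)| ≈ 1.921

Substitute s = j4: numerator = 15 + j12, denominator = -6 + j8.
|G(j4)| = |15 + j12| / |-6 + j8| = 19.209 / 10 ≈ 1.921.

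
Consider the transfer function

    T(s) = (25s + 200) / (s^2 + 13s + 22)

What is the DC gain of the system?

T(0) = 100/11 ≈ 9.091

Set s = 0: T(0) = (200) / (22) = 100/11.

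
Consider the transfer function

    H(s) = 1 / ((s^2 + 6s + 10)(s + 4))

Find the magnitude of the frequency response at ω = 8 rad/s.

|H(j8)| ≈ 0.001547

Substitute s = j8: numerator = 1, denominator = -600 - j240.
|H(j8)| = |1| / |-600 - j240| = 1 / 646.22 ≈ 0.001547.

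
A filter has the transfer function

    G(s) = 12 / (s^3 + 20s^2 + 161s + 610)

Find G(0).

Set s = 0: G(0) = (12) / (610) = 6/305.

G(0) = 6/305 ≈ 0.01967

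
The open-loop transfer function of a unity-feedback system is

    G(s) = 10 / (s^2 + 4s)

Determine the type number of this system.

Factor s from the denominator: s^2 + 4s = s·(s + 4).
There is 1 pole at the origin, so the system is Type 1.

Type 1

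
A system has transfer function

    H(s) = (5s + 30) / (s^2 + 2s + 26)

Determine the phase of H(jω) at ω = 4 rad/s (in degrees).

At s = j4: numerator = 30 + j20, denominator = 10 + j8.
∠H = ∠num − ∠den = 33.690° − (38.660°) = -4.970°.

∠H(j4) ≈ -4.970°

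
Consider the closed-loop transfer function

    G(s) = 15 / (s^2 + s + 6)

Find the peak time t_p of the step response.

t_p ≈ 1.310 s

Comparing s^2 + s + 6 to s^2 + 2ζωₙs + ωₙ²: ωₙ = √6 ≈ 2.449 rad/s and ζ = 1/(2·√6) ≈ 0.2041.
ζωₙ = 1/2 = 0.5, so ω_d = ωₙ√(1−ζ²) = √(ωₙ² − (ζωₙ)²) = √(6 − 0.5²) = √5.75 ≈ 2.398 rad/s.
t_p = π/ω_d = π/2.398 ≈ 1.310 s.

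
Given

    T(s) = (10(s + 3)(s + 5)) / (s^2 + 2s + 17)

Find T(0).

Set s = 0: T(0) = (150) / (17) = 150/17.

T(0) = 150/17 ≈ 8.824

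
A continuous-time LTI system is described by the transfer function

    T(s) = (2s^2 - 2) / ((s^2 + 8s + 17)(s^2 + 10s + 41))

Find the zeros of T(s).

s = 1, -1

Set the numerator to zero: 2s^2 - 2 = 0, i.e. 2·(s^2 - 1) = 0.
Factoring: (s - 1)(s + 1) = 0.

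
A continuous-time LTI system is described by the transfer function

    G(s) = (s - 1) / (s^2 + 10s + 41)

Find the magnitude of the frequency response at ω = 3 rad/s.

|G(j3)| ≈ 0.07209

Substitute s = j3: numerator = -1 + j3, denominator = 32 + j30.
|G(j3)| = |-1 + j3| / |32 + j30| = 3.1623 / 43.863 ≈ 0.07209.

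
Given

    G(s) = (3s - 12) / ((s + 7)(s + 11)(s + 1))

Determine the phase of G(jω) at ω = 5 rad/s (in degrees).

At s = j5: numerator = -12 + j15, denominator = -398 + j350.
∠G = ∠num − ∠den = 128.66° − (138.67°) = -10.01°.

∠G(j5) ≈ -10.01°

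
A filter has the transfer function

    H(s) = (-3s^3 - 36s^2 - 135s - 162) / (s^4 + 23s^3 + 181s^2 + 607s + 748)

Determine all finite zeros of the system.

Set the numerator to zero: -3s^3 - 36s^2 - 135s - 162 = 0, i.e. -3·(s^3 + 12s^2 + 45s + 54) = 0.
Factoring: (s + 6)(s + 3)^2 = 0.

s = -6, -3, -3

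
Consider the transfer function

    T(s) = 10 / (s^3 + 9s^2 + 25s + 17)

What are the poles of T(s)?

The poles are the roots of the denominator s^3 + 9s^2 + 25s + 17 = 0.
Trying s = -1: the polynomial evaluates to 0, so (s + 1) is a factor.
Dividing out leaves s^2 + 8s + 17 = 0.
The quadratic formula then gives s = -4 ± 1j.

s = -4 + j, -4 - j, -1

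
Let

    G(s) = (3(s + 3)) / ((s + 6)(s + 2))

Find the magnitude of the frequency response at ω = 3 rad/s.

|G(j3)| ≈ 0.5262

Substitute s = j3: numerator = 9 + j9, denominator = 3 + j24.
|G(j3)| = |9 + j9| / |3 + j24| = 12.728 / 24.187 ≈ 0.5262.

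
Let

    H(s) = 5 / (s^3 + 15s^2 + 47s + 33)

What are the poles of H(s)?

s = -1, -11, -3

The poles are the roots of the denominator s^3 + 15s^2 + 47s + 33 = 0.
Trying s = -1: the polynomial evaluates to 0, so (s + 1) is a factor.
Dividing out leaves s^2 + 14s + 33 = 0.
Factoring the quadratic: (s + 11)(s + 3) = 0.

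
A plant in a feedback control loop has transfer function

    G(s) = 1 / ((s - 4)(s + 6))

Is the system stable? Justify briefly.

unstable

The poles can be read from the denominator factors: s = 4, -6.
Since the pole(s) at s = 4 lie in the right half-plane, the system is unstable.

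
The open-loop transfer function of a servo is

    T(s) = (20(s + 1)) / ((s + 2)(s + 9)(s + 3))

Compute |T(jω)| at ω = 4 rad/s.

|T(j4)| ≈ 0.3744

Substitute s = j4: numerator = 20 + j80, denominator = -170 + j140.
|T(j4)| = |20 + j80| / |-170 + j140| = 82.462 / 220.23 ≈ 0.3744.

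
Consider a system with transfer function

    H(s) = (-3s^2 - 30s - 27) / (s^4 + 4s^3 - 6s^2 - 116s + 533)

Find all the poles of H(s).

s = 3 + 2j, 3 - 2j, -5 + 4j, -5 - 4j

The poles are the roots of the denominator s^4 + 4s^3 - 6s^2 - 116s + 533 = 0.
No real roots exist; factor into two real quadratics: (s^2 - 6s + 13)(s^2 + 10s + 41) = 0.
Each quadratic gives a conjugate pair via the quadratic formula.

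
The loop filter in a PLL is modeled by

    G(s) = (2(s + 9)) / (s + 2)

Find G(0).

G(0) = 9

At s = 0 each factor (s + a) contributes a and each (s^2 + bs + c) contributes c.
G(0) = 2·(9) / ((2)) = 18/2 = 9.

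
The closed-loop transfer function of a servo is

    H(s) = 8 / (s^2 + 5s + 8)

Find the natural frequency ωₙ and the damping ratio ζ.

Compare the denominator to the standard form s^2 + 2ζωₙs + ωₙ².
ωₙ² = 8, so ωₙ = √8 ≈ 2.828 rad/s.
2ζωₙ = 5, so ζ = 5/(2·√8) ≈ 0.8839.

ωₙ ≈ 2.828 rad/s, ζ ≈ 0.8839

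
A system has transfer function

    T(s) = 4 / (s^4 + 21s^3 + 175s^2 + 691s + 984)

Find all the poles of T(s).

s = -8, -5 + 4j, -5 - 4j, -3

The poles are the roots of the denominator s^4 + 21s^3 + 175s^2 + 691s + 984 = 0.
Trying s = -8: the polynomial evaluates to 0, so (s + 8) is a factor.
Dividing out leaves s^3 + 13s^2 + 71s + 123 = 0.
This factors further as (s^2 + 10s + 41)(s + 3) = 0.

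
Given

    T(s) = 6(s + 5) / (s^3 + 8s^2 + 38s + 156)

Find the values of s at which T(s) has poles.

s = -1 + 5j, -1 - 5j, -6

The poles are the roots of the denominator s^3 + 8s^2 + 38s + 156 = 0.
Trying s = -6: the polynomial evaluates to 0, so (s + 6) is a factor.
Dividing out leaves s^2 + 2s + 26 = 0.
The quadratic formula then gives s = -1 ± 5j.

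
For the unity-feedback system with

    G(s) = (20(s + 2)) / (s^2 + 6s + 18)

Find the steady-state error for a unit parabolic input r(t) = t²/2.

G(s) has no poles at the origin.
This is a Type 0 system; Ka = lim_{s→0} s^2·G(s) = 0, so the steady-state error for a parabola input is infinite.

e_ss = ∞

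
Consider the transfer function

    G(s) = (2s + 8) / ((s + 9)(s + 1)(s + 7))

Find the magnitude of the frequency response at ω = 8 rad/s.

|G(j8)| ≈ 0.01733

Substitute s = j8: numerator = 8 + j16, denominator = -1025 + j120.
|G(j8)| = |8 + j16| / |-1025 + j120| = 17.889 / 1032.0 ≈ 0.01733.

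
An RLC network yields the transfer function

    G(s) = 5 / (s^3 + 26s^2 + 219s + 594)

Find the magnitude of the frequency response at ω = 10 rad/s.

Substitute s = j10: numerator = 5, denominator = -2006 + j1190.
|G(j10)| = |5| / |-2006 + j1190| = 5 / 2332.4 ≈ 0.002144.

|G(j10)| ≈ 0.002144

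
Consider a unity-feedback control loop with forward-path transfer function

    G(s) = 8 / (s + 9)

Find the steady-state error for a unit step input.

G(s) has no poles at the origin.
This is a Type 0 system. Kp = lim_{s→0} G(s) = 8/9.
e_ss = 1/(1 + Kp) = 1/(1 + 8/9) = 9/17 ≈ 0.5294.

e_ss = 0.5294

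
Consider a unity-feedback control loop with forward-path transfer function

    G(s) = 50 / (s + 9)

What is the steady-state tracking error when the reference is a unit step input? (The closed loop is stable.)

G(s) has no poles at the origin.
This is a Type 0 system. Kp = lim_{s→0} G(s) = 50/9.
e_ss = 1/(1 + Kp) = 1/(1 + 50/9) = 9/59 ≈ 0.1525.

e_ss = 0.1525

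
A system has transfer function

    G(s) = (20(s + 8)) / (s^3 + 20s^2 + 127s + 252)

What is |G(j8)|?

Substitute s = j8: numerator = 160 + j160, denominator = -1028 + j504.
|G(j8)| = |160 + j160| / |-1028 + j504| = 226.27 / 1144.9 ≈ 0.1976.

|G(j8)| ≈ 0.1976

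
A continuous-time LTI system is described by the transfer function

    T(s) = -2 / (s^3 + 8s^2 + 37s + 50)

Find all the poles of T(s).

s = -3 + 4j, -3 - 4j, -2

The poles are the roots of the denominator s^3 + 8s^2 + 37s + 50 = 0.
Trying s = -2: the polynomial evaluates to 0, so (s + 2) is a factor.
Dividing out leaves s^2 + 6s + 25 = 0.
The quadratic formula then gives s = -3 ± 4j.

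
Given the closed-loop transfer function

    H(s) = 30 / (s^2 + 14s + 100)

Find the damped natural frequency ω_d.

ω_d ≈ 7.141 rad/s

Comparing s^2 + 14s + 100 to s^2 + 2ζωₙs + ωₙ²: ωₙ = 10 rad/s and ζ = 14/(2·10) = 0.7.
ζωₙ = 14/2 = 7, so ω_d = ωₙ√(1−ζ²) = √(ωₙ² − (ζωₙ)²) = √(100 − 7²) = √51 ≈ 7.141 rad/s.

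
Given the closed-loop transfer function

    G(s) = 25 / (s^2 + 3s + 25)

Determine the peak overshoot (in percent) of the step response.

%OS ≈ 37.2%

Comparing s^2 + 3s + 25 to s^2 + 2ζωₙs + ωₙ²: ωₙ = 5 rad/s and ζ = 3/(2·5) = 0.3.
%OS = 100·exp(−πζ/√(1−ζ²)) = 100·exp(−π·0.3/√(1−0.3²)) ≈ 37.2%.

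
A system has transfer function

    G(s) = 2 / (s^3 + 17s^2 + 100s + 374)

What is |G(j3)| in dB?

Substitute s = j3: numerator = 2, denominator = 221 + j273.
|G(j3)| = |2| / |221 + j273| = 2 / 351.24 ≈ 0.005694.
In decibels: 20·log₁₀(0.005694) ≈ -44.9 dB.

|G(j3)|_dB ≈ -44.9 dB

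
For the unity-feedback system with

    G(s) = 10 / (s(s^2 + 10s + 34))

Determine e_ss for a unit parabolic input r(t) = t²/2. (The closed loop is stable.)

e_ss = ∞

G(s) has one pole at the origin.
This is a Type 1 system; Ka = lim_{s→0} s^2·G(s) = 0, so the steady-state error for a parabola input is infinite.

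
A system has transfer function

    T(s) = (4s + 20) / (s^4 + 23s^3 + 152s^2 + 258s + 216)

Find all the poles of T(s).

The poles are the roots of the denominator s^4 + 23s^3 + 152s^2 + 258s + 216 = 0.
Trying s = -9: the polynomial evaluates to 0, so (s + 9) is a factor.
Dividing out leaves s^3 + 14s^2 + 26s + 24 = 0.
This factors further as (s^2 + 2s + 2)(s + 12) = 0.

s = -1 + j, -1 - j, -9, -12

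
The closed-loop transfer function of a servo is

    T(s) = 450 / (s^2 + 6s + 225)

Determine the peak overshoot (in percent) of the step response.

%OS ≈ 52.7%

Comparing s^2 + 6s + 225 to s^2 + 2ζωₙs + ωₙ²: ωₙ = 15 rad/s and ζ = 6/(2·15) = 0.2.
%OS = 100·exp(−πζ/√(1−ζ²)) = 100·exp(−π·0.2/√(1−0.2²)) ≈ 52.7%.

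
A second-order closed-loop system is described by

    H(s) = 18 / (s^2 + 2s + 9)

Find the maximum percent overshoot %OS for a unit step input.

%OS ≈ 32.9%

Comparing s^2 + 2s + 9 to s^2 + 2ζωₙs + ωₙ²: ωₙ = 3 rad/s and ζ = 2/(2·3) ≈ 0.3333.
%OS = 100·exp(−πζ/√(1−ζ²)) = 100·exp(−π·0.3333/√(1−0.3333²)) ≈ 32.9%.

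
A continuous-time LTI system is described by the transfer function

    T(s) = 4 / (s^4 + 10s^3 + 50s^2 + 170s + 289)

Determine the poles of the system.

s = -1 ± 4j, -4 ± j

The poles are the roots of the denominator s^4 + 10s^3 + 50s^2 + 170s + 289 = 0.
No real roots exist; factor into two real quadratics: (s^2 + 2s + 17)(s^2 + 8s + 17) = 0.
Each quadratic gives a conjugate pair via the quadratic formula.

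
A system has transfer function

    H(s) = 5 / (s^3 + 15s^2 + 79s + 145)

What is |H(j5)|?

|H(j5)| ≈ 0.01410

Substitute s = j5: numerator = 5, denominator = -230 + j270.
|H(j5)| = |5| / |-230 + j270| = 5 / 354.68 ≈ 0.01410.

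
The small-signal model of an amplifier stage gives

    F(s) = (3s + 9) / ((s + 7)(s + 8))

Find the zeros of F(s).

Set the numerator to zero: 3s + 9 = 0, i.e. 3·(s + 3) = 0.
So s = -3.

s = -3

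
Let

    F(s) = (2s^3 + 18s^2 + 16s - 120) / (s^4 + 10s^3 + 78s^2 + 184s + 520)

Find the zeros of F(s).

s = -5, -6, 2

Set the numerator to zero: 2s^3 + 18s^2 + 16s - 120 = 0, i.e. 2·(s^3 + 9s^2 + 8s - 60) = 0.
Factoring: (s + 5)(s + 6)(s - 2) = 0.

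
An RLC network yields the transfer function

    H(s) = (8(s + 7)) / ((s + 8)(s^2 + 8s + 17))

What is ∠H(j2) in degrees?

∠H(j2) ≈ -49.00°

At s = j2: numerator = 56 + j16, denominator = 72 + j154.
∠H = ∠num − ∠den = 15.945° − (64.942°) = -49.00°.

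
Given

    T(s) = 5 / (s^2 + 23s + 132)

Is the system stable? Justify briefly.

The denominator s^2 + 23s + 132 factors as (s + 12)(s + 11), giving poles at s = -12, -11.
Since all poles lie strictly in the left half-plane, the system is stable.

stable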